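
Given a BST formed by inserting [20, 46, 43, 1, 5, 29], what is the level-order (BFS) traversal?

Tree insertion order: [20, 46, 43, 1, 5, 29]
Tree (level-order array): [20, 1, 46, None, 5, 43, None, None, None, 29]
BFS from the root, enqueuing left then right child of each popped node:
  queue [20] -> pop 20, enqueue [1, 46], visited so far: [20]
  queue [1, 46] -> pop 1, enqueue [5], visited so far: [20, 1]
  queue [46, 5] -> pop 46, enqueue [43], visited so far: [20, 1, 46]
  queue [5, 43] -> pop 5, enqueue [none], visited so far: [20, 1, 46, 5]
  queue [43] -> pop 43, enqueue [29], visited so far: [20, 1, 46, 5, 43]
  queue [29] -> pop 29, enqueue [none], visited so far: [20, 1, 46, 5, 43, 29]
Result: [20, 1, 46, 5, 43, 29]


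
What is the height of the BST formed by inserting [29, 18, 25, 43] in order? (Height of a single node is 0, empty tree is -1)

Insertion order: [29, 18, 25, 43]
Tree (level-order array): [29, 18, 43, None, 25]
Compute height bottom-up (empty subtree = -1):
  height(25) = 1 + max(-1, -1) = 0
  height(18) = 1 + max(-1, 0) = 1
  height(43) = 1 + max(-1, -1) = 0
  height(29) = 1 + max(1, 0) = 2
Height = 2


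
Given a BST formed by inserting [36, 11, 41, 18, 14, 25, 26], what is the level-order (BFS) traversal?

Tree insertion order: [36, 11, 41, 18, 14, 25, 26]
Tree (level-order array): [36, 11, 41, None, 18, None, None, 14, 25, None, None, None, 26]
BFS from the root, enqueuing left then right child of each popped node:
  queue [36] -> pop 36, enqueue [11, 41], visited so far: [36]
  queue [11, 41] -> pop 11, enqueue [18], visited so far: [36, 11]
  queue [41, 18] -> pop 41, enqueue [none], visited so far: [36, 11, 41]
  queue [18] -> pop 18, enqueue [14, 25], visited so far: [36, 11, 41, 18]
  queue [14, 25] -> pop 14, enqueue [none], visited so far: [36, 11, 41, 18, 14]
  queue [25] -> pop 25, enqueue [26], visited so far: [36, 11, 41, 18, 14, 25]
  queue [26] -> pop 26, enqueue [none], visited so far: [36, 11, 41, 18, 14, 25, 26]
Result: [36, 11, 41, 18, 14, 25, 26]


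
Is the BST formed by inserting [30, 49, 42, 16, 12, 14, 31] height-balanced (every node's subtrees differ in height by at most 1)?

Tree (level-order array): [30, 16, 49, 12, None, 42, None, None, 14, 31]
Definition: a tree is height-balanced if, at every node, |h(left) - h(right)| <= 1 (empty subtree has height -1).
Bottom-up per-node check:
  node 14: h_left=-1, h_right=-1, diff=0 [OK], height=0
  node 12: h_left=-1, h_right=0, diff=1 [OK], height=1
  node 16: h_left=1, h_right=-1, diff=2 [FAIL (|1--1|=2 > 1)], height=2
  node 31: h_left=-1, h_right=-1, diff=0 [OK], height=0
  node 42: h_left=0, h_right=-1, diff=1 [OK], height=1
  node 49: h_left=1, h_right=-1, diff=2 [FAIL (|1--1|=2 > 1)], height=2
  node 30: h_left=2, h_right=2, diff=0 [OK], height=3
Node 16 violates the condition: |1 - -1| = 2 > 1.
Result: Not balanced


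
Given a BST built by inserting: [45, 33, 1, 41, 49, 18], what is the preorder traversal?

Tree insertion order: [45, 33, 1, 41, 49, 18]
Tree (level-order array): [45, 33, 49, 1, 41, None, None, None, 18]
Preorder traversal: [45, 33, 1, 18, 41, 49]


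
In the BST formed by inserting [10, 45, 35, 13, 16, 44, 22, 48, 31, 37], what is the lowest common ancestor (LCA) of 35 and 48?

Tree insertion order: [10, 45, 35, 13, 16, 44, 22, 48, 31, 37]
Tree (level-order array): [10, None, 45, 35, 48, 13, 44, None, None, None, 16, 37, None, None, 22, None, None, None, 31]
In a BST, the LCA of p=35, q=48 is the first node v on the
root-to-leaf path with p <= v <= q (go left if both < v, right if both > v).
Walk from root:
  at 10: both 35 and 48 > 10, go right
  at 45: 35 <= 45 <= 48, this is the LCA
LCA = 45


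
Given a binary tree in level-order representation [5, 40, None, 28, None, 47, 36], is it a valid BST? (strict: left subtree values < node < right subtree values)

Level-order array: [5, 40, None, 28, None, 47, 36]
Validate using subtree bounds (lo, hi): at each node, require lo < value < hi,
then recurse left with hi=value and right with lo=value.
Preorder trace (stopping at first violation):
  at node 5 with bounds (-inf, +inf): OK
  at node 40 with bounds (-inf, 5): VIOLATION
Node 40 violates its bound: not (-inf < 40 < 5).
Result: Not a valid BST


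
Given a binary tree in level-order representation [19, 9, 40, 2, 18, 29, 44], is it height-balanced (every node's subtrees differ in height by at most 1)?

Tree (level-order array): [19, 9, 40, 2, 18, 29, 44]
Definition: a tree is height-balanced if, at every node, |h(left) - h(right)| <= 1 (empty subtree has height -1).
Bottom-up per-node check:
  node 2: h_left=-1, h_right=-1, diff=0 [OK], height=0
  node 18: h_left=-1, h_right=-1, diff=0 [OK], height=0
  node 9: h_left=0, h_right=0, diff=0 [OK], height=1
  node 29: h_left=-1, h_right=-1, diff=0 [OK], height=0
  node 44: h_left=-1, h_right=-1, diff=0 [OK], height=0
  node 40: h_left=0, h_right=0, diff=0 [OK], height=1
  node 19: h_left=1, h_right=1, diff=0 [OK], height=2
All nodes satisfy the balance condition.
Result: Balanced


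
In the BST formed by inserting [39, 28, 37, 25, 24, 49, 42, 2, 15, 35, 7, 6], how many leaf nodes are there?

Tree built from: [39, 28, 37, 25, 24, 49, 42, 2, 15, 35, 7, 6]
Tree (level-order array): [39, 28, 49, 25, 37, 42, None, 24, None, 35, None, None, None, 2, None, None, None, None, 15, 7, None, 6]
Rule: A leaf has 0 children.
Per-node child counts:
  node 39: 2 child(ren)
  node 28: 2 child(ren)
  node 25: 1 child(ren)
  node 24: 1 child(ren)
  node 2: 1 child(ren)
  node 15: 1 child(ren)
  node 7: 1 child(ren)
  node 6: 0 child(ren)
  node 37: 1 child(ren)
  node 35: 0 child(ren)
  node 49: 1 child(ren)
  node 42: 0 child(ren)
Matching nodes: [6, 35, 42]
Count of leaf nodes: 3


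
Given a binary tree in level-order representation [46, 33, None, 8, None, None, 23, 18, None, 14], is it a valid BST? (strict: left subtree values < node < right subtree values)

Level-order array: [46, 33, None, 8, None, None, 23, 18, None, 14]
Validate using subtree bounds (lo, hi): at each node, require lo < value < hi,
then recurse left with hi=value and right with lo=value.
Preorder trace (stopping at first violation):
  at node 46 with bounds (-inf, +inf): OK
  at node 33 with bounds (-inf, 46): OK
  at node 8 with bounds (-inf, 33): OK
  at node 23 with bounds (8, 33): OK
  at node 18 with bounds (8, 23): OK
  at node 14 with bounds (8, 18): OK
No violation found at any node.
Result: Valid BST


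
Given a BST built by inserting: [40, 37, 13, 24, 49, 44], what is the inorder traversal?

Tree insertion order: [40, 37, 13, 24, 49, 44]
Tree (level-order array): [40, 37, 49, 13, None, 44, None, None, 24]
Inorder traversal: [13, 24, 37, 40, 44, 49]


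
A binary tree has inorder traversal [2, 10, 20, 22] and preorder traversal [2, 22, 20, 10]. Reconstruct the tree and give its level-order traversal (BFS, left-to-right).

Inorder:  [2, 10, 20, 22]
Preorder: [2, 22, 20, 10]
Algorithm: preorder visits root first, so consume preorder in order;
for each root, split the current inorder slice at that value into
left-subtree inorder and right-subtree inorder, then recurse.
Recursive splits:
  root=2; inorder splits into left=[], right=[10, 20, 22]
  root=22; inorder splits into left=[10, 20], right=[]
  root=20; inorder splits into left=[10], right=[]
  root=10; inorder splits into left=[], right=[]
Reconstructed level-order: [2, 22, 20, 10]


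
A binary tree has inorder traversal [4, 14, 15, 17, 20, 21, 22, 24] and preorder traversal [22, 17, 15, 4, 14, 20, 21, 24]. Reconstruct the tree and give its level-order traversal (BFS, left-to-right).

Inorder:  [4, 14, 15, 17, 20, 21, 22, 24]
Preorder: [22, 17, 15, 4, 14, 20, 21, 24]
Algorithm: preorder visits root first, so consume preorder in order;
for each root, split the current inorder slice at that value into
left-subtree inorder and right-subtree inorder, then recurse.
Recursive splits:
  root=22; inorder splits into left=[4, 14, 15, 17, 20, 21], right=[24]
  root=17; inorder splits into left=[4, 14, 15], right=[20, 21]
  root=15; inorder splits into left=[4, 14], right=[]
  root=4; inorder splits into left=[], right=[14]
  root=14; inorder splits into left=[], right=[]
  root=20; inorder splits into left=[], right=[21]
  root=21; inorder splits into left=[], right=[]
  root=24; inorder splits into left=[], right=[]
Reconstructed level-order: [22, 17, 24, 15, 20, 4, 21, 14]


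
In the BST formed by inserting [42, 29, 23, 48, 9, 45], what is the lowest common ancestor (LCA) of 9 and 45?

Tree insertion order: [42, 29, 23, 48, 9, 45]
Tree (level-order array): [42, 29, 48, 23, None, 45, None, 9]
In a BST, the LCA of p=9, q=45 is the first node v on the
root-to-leaf path with p <= v <= q (go left if both < v, right if both > v).
Walk from root:
  at 42: 9 <= 42 <= 45, this is the LCA
LCA = 42


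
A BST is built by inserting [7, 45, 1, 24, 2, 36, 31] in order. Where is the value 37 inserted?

Starting tree (level order): [7, 1, 45, None, 2, 24, None, None, None, None, 36, 31]
Insertion path: 7 -> 45 -> 24 -> 36
Result: insert 37 as right child of 36
Final tree (level order): [7, 1, 45, None, 2, 24, None, None, None, None, 36, 31, 37]


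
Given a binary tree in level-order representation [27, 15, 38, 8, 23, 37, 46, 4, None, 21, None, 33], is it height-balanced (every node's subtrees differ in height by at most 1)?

Tree (level-order array): [27, 15, 38, 8, 23, 37, 46, 4, None, 21, None, 33]
Definition: a tree is height-balanced if, at every node, |h(left) - h(right)| <= 1 (empty subtree has height -1).
Bottom-up per-node check:
  node 4: h_left=-1, h_right=-1, diff=0 [OK], height=0
  node 8: h_left=0, h_right=-1, diff=1 [OK], height=1
  node 21: h_left=-1, h_right=-1, diff=0 [OK], height=0
  node 23: h_left=0, h_right=-1, diff=1 [OK], height=1
  node 15: h_left=1, h_right=1, diff=0 [OK], height=2
  node 33: h_left=-1, h_right=-1, diff=0 [OK], height=0
  node 37: h_left=0, h_right=-1, diff=1 [OK], height=1
  node 46: h_left=-1, h_right=-1, diff=0 [OK], height=0
  node 38: h_left=1, h_right=0, diff=1 [OK], height=2
  node 27: h_left=2, h_right=2, diff=0 [OK], height=3
All nodes satisfy the balance condition.
Result: Balanced


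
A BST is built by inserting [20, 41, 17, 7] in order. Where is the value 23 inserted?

Starting tree (level order): [20, 17, 41, 7]
Insertion path: 20 -> 41
Result: insert 23 as left child of 41
Final tree (level order): [20, 17, 41, 7, None, 23]


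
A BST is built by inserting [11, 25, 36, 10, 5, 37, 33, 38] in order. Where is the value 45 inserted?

Starting tree (level order): [11, 10, 25, 5, None, None, 36, None, None, 33, 37, None, None, None, 38]
Insertion path: 11 -> 25 -> 36 -> 37 -> 38
Result: insert 45 as right child of 38
Final tree (level order): [11, 10, 25, 5, None, None, 36, None, None, 33, 37, None, None, None, 38, None, 45]


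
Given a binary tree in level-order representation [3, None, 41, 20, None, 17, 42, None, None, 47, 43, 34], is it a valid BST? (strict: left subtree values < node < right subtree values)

Level-order array: [3, None, 41, 20, None, 17, 42, None, None, 47, 43, 34]
Validate using subtree bounds (lo, hi): at each node, require lo < value < hi,
then recurse left with hi=value and right with lo=value.
Preorder trace (stopping at first violation):
  at node 3 with bounds (-inf, +inf): OK
  at node 41 with bounds (3, +inf): OK
  at node 20 with bounds (3, 41): OK
  at node 17 with bounds (3, 20): OK
  at node 42 with bounds (20, 41): VIOLATION
Node 42 violates its bound: not (20 < 42 < 41).
Result: Not a valid BST


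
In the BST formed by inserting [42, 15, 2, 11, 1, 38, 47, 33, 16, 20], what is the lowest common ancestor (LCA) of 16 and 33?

Tree insertion order: [42, 15, 2, 11, 1, 38, 47, 33, 16, 20]
Tree (level-order array): [42, 15, 47, 2, 38, None, None, 1, 11, 33, None, None, None, None, None, 16, None, None, 20]
In a BST, the LCA of p=16, q=33 is the first node v on the
root-to-leaf path with p <= v <= q (go left if both < v, right if both > v).
Walk from root:
  at 42: both 16 and 33 < 42, go left
  at 15: both 16 and 33 > 15, go right
  at 38: both 16 and 33 < 38, go left
  at 33: 16 <= 33 <= 33, this is the LCA
LCA = 33


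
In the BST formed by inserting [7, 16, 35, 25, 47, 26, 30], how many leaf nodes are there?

Tree built from: [7, 16, 35, 25, 47, 26, 30]
Tree (level-order array): [7, None, 16, None, 35, 25, 47, None, 26, None, None, None, 30]
Rule: A leaf has 0 children.
Per-node child counts:
  node 7: 1 child(ren)
  node 16: 1 child(ren)
  node 35: 2 child(ren)
  node 25: 1 child(ren)
  node 26: 1 child(ren)
  node 30: 0 child(ren)
  node 47: 0 child(ren)
Matching nodes: [30, 47]
Count of leaf nodes: 2


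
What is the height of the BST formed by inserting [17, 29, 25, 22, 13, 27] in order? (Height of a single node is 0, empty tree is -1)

Insertion order: [17, 29, 25, 22, 13, 27]
Tree (level-order array): [17, 13, 29, None, None, 25, None, 22, 27]
Compute height bottom-up (empty subtree = -1):
  height(13) = 1 + max(-1, -1) = 0
  height(22) = 1 + max(-1, -1) = 0
  height(27) = 1 + max(-1, -1) = 0
  height(25) = 1 + max(0, 0) = 1
  height(29) = 1 + max(1, -1) = 2
  height(17) = 1 + max(0, 2) = 3
Height = 3


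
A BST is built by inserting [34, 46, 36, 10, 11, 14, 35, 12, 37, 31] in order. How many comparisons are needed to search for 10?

Search path for 10: 34 -> 10
Found: True
Comparisons: 2


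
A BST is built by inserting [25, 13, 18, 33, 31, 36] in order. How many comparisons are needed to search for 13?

Search path for 13: 25 -> 13
Found: True
Comparisons: 2


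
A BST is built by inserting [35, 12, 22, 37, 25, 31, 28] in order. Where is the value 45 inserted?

Starting tree (level order): [35, 12, 37, None, 22, None, None, None, 25, None, 31, 28]
Insertion path: 35 -> 37
Result: insert 45 as right child of 37
Final tree (level order): [35, 12, 37, None, 22, None, 45, None, 25, None, None, None, 31, 28]


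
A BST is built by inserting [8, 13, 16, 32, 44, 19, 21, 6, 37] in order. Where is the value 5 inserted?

Starting tree (level order): [8, 6, 13, None, None, None, 16, None, 32, 19, 44, None, 21, 37]
Insertion path: 8 -> 6
Result: insert 5 as left child of 6
Final tree (level order): [8, 6, 13, 5, None, None, 16, None, None, None, 32, 19, 44, None, 21, 37]


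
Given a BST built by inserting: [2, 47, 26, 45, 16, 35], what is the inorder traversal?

Tree insertion order: [2, 47, 26, 45, 16, 35]
Tree (level-order array): [2, None, 47, 26, None, 16, 45, None, None, 35]
Inorder traversal: [2, 16, 26, 35, 45, 47]


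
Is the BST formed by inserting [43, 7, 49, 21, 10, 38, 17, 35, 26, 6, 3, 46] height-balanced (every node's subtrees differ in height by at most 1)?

Tree (level-order array): [43, 7, 49, 6, 21, 46, None, 3, None, 10, 38, None, None, None, None, None, 17, 35, None, None, None, 26]
Definition: a tree is height-balanced if, at every node, |h(left) - h(right)| <= 1 (empty subtree has height -1).
Bottom-up per-node check:
  node 3: h_left=-1, h_right=-1, diff=0 [OK], height=0
  node 6: h_left=0, h_right=-1, diff=1 [OK], height=1
  node 17: h_left=-1, h_right=-1, diff=0 [OK], height=0
  node 10: h_left=-1, h_right=0, diff=1 [OK], height=1
  node 26: h_left=-1, h_right=-1, diff=0 [OK], height=0
  node 35: h_left=0, h_right=-1, diff=1 [OK], height=1
  node 38: h_left=1, h_right=-1, diff=2 [FAIL (|1--1|=2 > 1)], height=2
  node 21: h_left=1, h_right=2, diff=1 [OK], height=3
  node 7: h_left=1, h_right=3, diff=2 [FAIL (|1-3|=2 > 1)], height=4
  node 46: h_left=-1, h_right=-1, diff=0 [OK], height=0
  node 49: h_left=0, h_right=-1, diff=1 [OK], height=1
  node 43: h_left=4, h_right=1, diff=3 [FAIL (|4-1|=3 > 1)], height=5
Node 38 violates the condition: |1 - -1| = 2 > 1.
Result: Not balanced


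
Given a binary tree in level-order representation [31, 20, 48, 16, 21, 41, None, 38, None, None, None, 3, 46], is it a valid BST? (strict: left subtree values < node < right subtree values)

Level-order array: [31, 20, 48, 16, 21, 41, None, 38, None, None, None, 3, 46]
Validate using subtree bounds (lo, hi): at each node, require lo < value < hi,
then recurse left with hi=value and right with lo=value.
Preorder trace (stopping at first violation):
  at node 31 with bounds (-inf, +inf): OK
  at node 20 with bounds (-inf, 31): OK
  at node 16 with bounds (-inf, 20): OK
  at node 38 with bounds (-inf, 16): VIOLATION
Node 38 violates its bound: not (-inf < 38 < 16).
Result: Not a valid BST


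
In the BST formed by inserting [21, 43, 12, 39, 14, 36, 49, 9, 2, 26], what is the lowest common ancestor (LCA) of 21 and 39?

Tree insertion order: [21, 43, 12, 39, 14, 36, 49, 9, 2, 26]
Tree (level-order array): [21, 12, 43, 9, 14, 39, 49, 2, None, None, None, 36, None, None, None, None, None, 26]
In a BST, the LCA of p=21, q=39 is the first node v on the
root-to-leaf path with p <= v <= q (go left if both < v, right if both > v).
Walk from root:
  at 21: 21 <= 21 <= 39, this is the LCA
LCA = 21


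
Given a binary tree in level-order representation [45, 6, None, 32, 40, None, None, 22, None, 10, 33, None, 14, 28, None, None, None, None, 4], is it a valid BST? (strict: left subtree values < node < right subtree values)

Level-order array: [45, 6, None, 32, 40, None, None, 22, None, 10, 33, None, 14, 28, None, None, None, None, 4]
Validate using subtree bounds (lo, hi): at each node, require lo < value < hi,
then recurse left with hi=value and right with lo=value.
Preorder trace (stopping at first violation):
  at node 45 with bounds (-inf, +inf): OK
  at node 6 with bounds (-inf, 45): OK
  at node 32 with bounds (-inf, 6): VIOLATION
Node 32 violates its bound: not (-inf < 32 < 6).
Result: Not a valid BST


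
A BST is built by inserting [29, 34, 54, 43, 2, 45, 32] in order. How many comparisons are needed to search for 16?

Search path for 16: 29 -> 2
Found: False
Comparisons: 2


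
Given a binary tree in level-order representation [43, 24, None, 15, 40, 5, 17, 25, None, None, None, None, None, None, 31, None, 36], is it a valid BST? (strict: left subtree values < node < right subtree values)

Level-order array: [43, 24, None, 15, 40, 5, 17, 25, None, None, None, None, None, None, 31, None, 36]
Validate using subtree bounds (lo, hi): at each node, require lo < value < hi,
then recurse left with hi=value and right with lo=value.
Preorder trace (stopping at first violation):
  at node 43 with bounds (-inf, +inf): OK
  at node 24 with bounds (-inf, 43): OK
  at node 15 with bounds (-inf, 24): OK
  at node 5 with bounds (-inf, 15): OK
  at node 17 with bounds (15, 24): OK
  at node 40 with bounds (24, 43): OK
  at node 25 with bounds (24, 40): OK
  at node 31 with bounds (25, 40): OK
  at node 36 with bounds (31, 40): OK
No violation found at any node.
Result: Valid BST


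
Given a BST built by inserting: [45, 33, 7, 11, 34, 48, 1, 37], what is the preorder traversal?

Tree insertion order: [45, 33, 7, 11, 34, 48, 1, 37]
Tree (level-order array): [45, 33, 48, 7, 34, None, None, 1, 11, None, 37]
Preorder traversal: [45, 33, 7, 1, 11, 34, 37, 48]


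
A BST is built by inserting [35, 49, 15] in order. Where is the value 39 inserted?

Starting tree (level order): [35, 15, 49]
Insertion path: 35 -> 49
Result: insert 39 as left child of 49
Final tree (level order): [35, 15, 49, None, None, 39]


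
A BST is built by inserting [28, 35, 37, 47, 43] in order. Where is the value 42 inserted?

Starting tree (level order): [28, None, 35, None, 37, None, 47, 43]
Insertion path: 28 -> 35 -> 37 -> 47 -> 43
Result: insert 42 as left child of 43
Final tree (level order): [28, None, 35, None, 37, None, 47, 43, None, 42]


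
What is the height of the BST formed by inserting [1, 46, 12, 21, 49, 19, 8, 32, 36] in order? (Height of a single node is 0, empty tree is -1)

Insertion order: [1, 46, 12, 21, 49, 19, 8, 32, 36]
Tree (level-order array): [1, None, 46, 12, 49, 8, 21, None, None, None, None, 19, 32, None, None, None, 36]
Compute height bottom-up (empty subtree = -1):
  height(8) = 1 + max(-1, -1) = 0
  height(19) = 1 + max(-1, -1) = 0
  height(36) = 1 + max(-1, -1) = 0
  height(32) = 1 + max(-1, 0) = 1
  height(21) = 1 + max(0, 1) = 2
  height(12) = 1 + max(0, 2) = 3
  height(49) = 1 + max(-1, -1) = 0
  height(46) = 1 + max(3, 0) = 4
  height(1) = 1 + max(-1, 4) = 5
Height = 5


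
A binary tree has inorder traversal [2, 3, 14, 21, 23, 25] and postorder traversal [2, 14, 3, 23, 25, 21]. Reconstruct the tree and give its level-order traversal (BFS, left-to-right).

Inorder:   [2, 3, 14, 21, 23, 25]
Postorder: [2, 14, 3, 23, 25, 21]
Algorithm: postorder visits root last, so walk postorder right-to-left;
each value is the root of the current inorder slice — split it at that
value, recurse on the right subtree first, then the left.
Recursive splits:
  root=21; inorder splits into left=[2, 3, 14], right=[23, 25]
  root=25; inorder splits into left=[23], right=[]
  root=23; inorder splits into left=[], right=[]
  root=3; inorder splits into left=[2], right=[14]
  root=14; inorder splits into left=[], right=[]
  root=2; inorder splits into left=[], right=[]
Reconstructed level-order: [21, 3, 25, 2, 14, 23]


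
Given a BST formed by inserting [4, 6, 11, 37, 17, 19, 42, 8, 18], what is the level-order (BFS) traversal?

Tree insertion order: [4, 6, 11, 37, 17, 19, 42, 8, 18]
Tree (level-order array): [4, None, 6, None, 11, 8, 37, None, None, 17, 42, None, 19, None, None, 18]
BFS from the root, enqueuing left then right child of each popped node:
  queue [4] -> pop 4, enqueue [6], visited so far: [4]
  queue [6] -> pop 6, enqueue [11], visited so far: [4, 6]
  queue [11] -> pop 11, enqueue [8, 37], visited so far: [4, 6, 11]
  queue [8, 37] -> pop 8, enqueue [none], visited so far: [4, 6, 11, 8]
  queue [37] -> pop 37, enqueue [17, 42], visited so far: [4, 6, 11, 8, 37]
  queue [17, 42] -> pop 17, enqueue [19], visited so far: [4, 6, 11, 8, 37, 17]
  queue [42, 19] -> pop 42, enqueue [none], visited so far: [4, 6, 11, 8, 37, 17, 42]
  queue [19] -> pop 19, enqueue [18], visited so far: [4, 6, 11, 8, 37, 17, 42, 19]
  queue [18] -> pop 18, enqueue [none], visited so far: [4, 6, 11, 8, 37, 17, 42, 19, 18]
Result: [4, 6, 11, 8, 37, 17, 42, 19, 18]


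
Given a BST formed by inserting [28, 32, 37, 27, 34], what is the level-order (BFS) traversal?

Tree insertion order: [28, 32, 37, 27, 34]
Tree (level-order array): [28, 27, 32, None, None, None, 37, 34]
BFS from the root, enqueuing left then right child of each popped node:
  queue [28] -> pop 28, enqueue [27, 32], visited so far: [28]
  queue [27, 32] -> pop 27, enqueue [none], visited so far: [28, 27]
  queue [32] -> pop 32, enqueue [37], visited so far: [28, 27, 32]
  queue [37] -> pop 37, enqueue [34], visited so far: [28, 27, 32, 37]
  queue [34] -> pop 34, enqueue [none], visited so far: [28, 27, 32, 37, 34]
Result: [28, 27, 32, 37, 34]


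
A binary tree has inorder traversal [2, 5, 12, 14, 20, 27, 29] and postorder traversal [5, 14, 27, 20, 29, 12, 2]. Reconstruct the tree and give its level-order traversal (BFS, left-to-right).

Inorder:   [2, 5, 12, 14, 20, 27, 29]
Postorder: [5, 14, 27, 20, 29, 12, 2]
Algorithm: postorder visits root last, so walk postorder right-to-left;
each value is the root of the current inorder slice — split it at that
value, recurse on the right subtree first, then the left.
Recursive splits:
  root=2; inorder splits into left=[], right=[5, 12, 14, 20, 27, 29]
  root=12; inorder splits into left=[5], right=[14, 20, 27, 29]
  root=29; inorder splits into left=[14, 20, 27], right=[]
  root=20; inorder splits into left=[14], right=[27]
  root=27; inorder splits into left=[], right=[]
  root=14; inorder splits into left=[], right=[]
  root=5; inorder splits into left=[], right=[]
Reconstructed level-order: [2, 12, 5, 29, 20, 14, 27]


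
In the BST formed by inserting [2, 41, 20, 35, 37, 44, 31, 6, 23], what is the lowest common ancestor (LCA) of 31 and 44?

Tree insertion order: [2, 41, 20, 35, 37, 44, 31, 6, 23]
Tree (level-order array): [2, None, 41, 20, 44, 6, 35, None, None, None, None, 31, 37, 23]
In a BST, the LCA of p=31, q=44 is the first node v on the
root-to-leaf path with p <= v <= q (go left if both < v, right if both > v).
Walk from root:
  at 2: both 31 and 44 > 2, go right
  at 41: 31 <= 41 <= 44, this is the LCA
LCA = 41


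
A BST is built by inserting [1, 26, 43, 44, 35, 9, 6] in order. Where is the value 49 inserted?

Starting tree (level order): [1, None, 26, 9, 43, 6, None, 35, 44]
Insertion path: 1 -> 26 -> 43 -> 44
Result: insert 49 as right child of 44
Final tree (level order): [1, None, 26, 9, 43, 6, None, 35, 44, None, None, None, None, None, 49]


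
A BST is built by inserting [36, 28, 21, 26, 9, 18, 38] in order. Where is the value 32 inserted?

Starting tree (level order): [36, 28, 38, 21, None, None, None, 9, 26, None, 18]
Insertion path: 36 -> 28
Result: insert 32 as right child of 28
Final tree (level order): [36, 28, 38, 21, 32, None, None, 9, 26, None, None, None, 18]


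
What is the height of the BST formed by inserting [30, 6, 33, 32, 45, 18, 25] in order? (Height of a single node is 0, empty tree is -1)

Insertion order: [30, 6, 33, 32, 45, 18, 25]
Tree (level-order array): [30, 6, 33, None, 18, 32, 45, None, 25]
Compute height bottom-up (empty subtree = -1):
  height(25) = 1 + max(-1, -1) = 0
  height(18) = 1 + max(-1, 0) = 1
  height(6) = 1 + max(-1, 1) = 2
  height(32) = 1 + max(-1, -1) = 0
  height(45) = 1 + max(-1, -1) = 0
  height(33) = 1 + max(0, 0) = 1
  height(30) = 1 + max(2, 1) = 3
Height = 3


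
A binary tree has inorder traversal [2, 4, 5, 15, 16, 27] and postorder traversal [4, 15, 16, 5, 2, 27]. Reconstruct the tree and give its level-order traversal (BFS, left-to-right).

Inorder:   [2, 4, 5, 15, 16, 27]
Postorder: [4, 15, 16, 5, 2, 27]
Algorithm: postorder visits root last, so walk postorder right-to-left;
each value is the root of the current inorder slice — split it at that
value, recurse on the right subtree first, then the left.
Recursive splits:
  root=27; inorder splits into left=[2, 4, 5, 15, 16], right=[]
  root=2; inorder splits into left=[], right=[4, 5, 15, 16]
  root=5; inorder splits into left=[4], right=[15, 16]
  root=16; inorder splits into left=[15], right=[]
  root=15; inorder splits into left=[], right=[]
  root=4; inorder splits into left=[], right=[]
Reconstructed level-order: [27, 2, 5, 4, 16, 15]


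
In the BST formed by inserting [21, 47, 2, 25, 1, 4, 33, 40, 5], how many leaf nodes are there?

Tree built from: [21, 47, 2, 25, 1, 4, 33, 40, 5]
Tree (level-order array): [21, 2, 47, 1, 4, 25, None, None, None, None, 5, None, 33, None, None, None, 40]
Rule: A leaf has 0 children.
Per-node child counts:
  node 21: 2 child(ren)
  node 2: 2 child(ren)
  node 1: 0 child(ren)
  node 4: 1 child(ren)
  node 5: 0 child(ren)
  node 47: 1 child(ren)
  node 25: 1 child(ren)
  node 33: 1 child(ren)
  node 40: 0 child(ren)
Matching nodes: [1, 5, 40]
Count of leaf nodes: 3


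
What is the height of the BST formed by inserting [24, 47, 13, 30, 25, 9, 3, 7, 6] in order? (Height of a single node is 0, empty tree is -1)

Insertion order: [24, 47, 13, 30, 25, 9, 3, 7, 6]
Tree (level-order array): [24, 13, 47, 9, None, 30, None, 3, None, 25, None, None, 7, None, None, 6]
Compute height bottom-up (empty subtree = -1):
  height(6) = 1 + max(-1, -1) = 0
  height(7) = 1 + max(0, -1) = 1
  height(3) = 1 + max(-1, 1) = 2
  height(9) = 1 + max(2, -1) = 3
  height(13) = 1 + max(3, -1) = 4
  height(25) = 1 + max(-1, -1) = 0
  height(30) = 1 + max(0, -1) = 1
  height(47) = 1 + max(1, -1) = 2
  height(24) = 1 + max(4, 2) = 5
Height = 5


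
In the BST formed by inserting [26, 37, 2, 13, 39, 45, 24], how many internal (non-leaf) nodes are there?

Tree built from: [26, 37, 2, 13, 39, 45, 24]
Tree (level-order array): [26, 2, 37, None, 13, None, 39, None, 24, None, 45]
Rule: An internal node has at least one child.
Per-node child counts:
  node 26: 2 child(ren)
  node 2: 1 child(ren)
  node 13: 1 child(ren)
  node 24: 0 child(ren)
  node 37: 1 child(ren)
  node 39: 1 child(ren)
  node 45: 0 child(ren)
Matching nodes: [26, 2, 13, 37, 39]
Count of internal (non-leaf) nodes: 5


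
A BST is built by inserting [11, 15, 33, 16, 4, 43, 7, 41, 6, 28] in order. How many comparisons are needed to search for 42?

Search path for 42: 11 -> 15 -> 33 -> 43 -> 41
Found: False
Comparisons: 5


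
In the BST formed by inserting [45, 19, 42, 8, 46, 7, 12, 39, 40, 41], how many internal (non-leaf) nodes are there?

Tree built from: [45, 19, 42, 8, 46, 7, 12, 39, 40, 41]
Tree (level-order array): [45, 19, 46, 8, 42, None, None, 7, 12, 39, None, None, None, None, None, None, 40, None, 41]
Rule: An internal node has at least one child.
Per-node child counts:
  node 45: 2 child(ren)
  node 19: 2 child(ren)
  node 8: 2 child(ren)
  node 7: 0 child(ren)
  node 12: 0 child(ren)
  node 42: 1 child(ren)
  node 39: 1 child(ren)
  node 40: 1 child(ren)
  node 41: 0 child(ren)
  node 46: 0 child(ren)
Matching nodes: [45, 19, 8, 42, 39, 40]
Count of internal (non-leaf) nodes: 6


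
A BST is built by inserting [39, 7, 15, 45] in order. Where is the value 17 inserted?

Starting tree (level order): [39, 7, 45, None, 15]
Insertion path: 39 -> 7 -> 15
Result: insert 17 as right child of 15
Final tree (level order): [39, 7, 45, None, 15, None, None, None, 17]


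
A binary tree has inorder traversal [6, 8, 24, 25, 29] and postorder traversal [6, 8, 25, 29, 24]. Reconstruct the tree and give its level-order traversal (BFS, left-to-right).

Inorder:   [6, 8, 24, 25, 29]
Postorder: [6, 8, 25, 29, 24]
Algorithm: postorder visits root last, so walk postorder right-to-left;
each value is the root of the current inorder slice — split it at that
value, recurse on the right subtree first, then the left.
Recursive splits:
  root=24; inorder splits into left=[6, 8], right=[25, 29]
  root=29; inorder splits into left=[25], right=[]
  root=25; inorder splits into left=[], right=[]
  root=8; inorder splits into left=[6], right=[]
  root=6; inorder splits into left=[], right=[]
Reconstructed level-order: [24, 8, 29, 6, 25]


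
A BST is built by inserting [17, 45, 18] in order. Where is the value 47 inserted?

Starting tree (level order): [17, None, 45, 18]
Insertion path: 17 -> 45
Result: insert 47 as right child of 45
Final tree (level order): [17, None, 45, 18, 47]


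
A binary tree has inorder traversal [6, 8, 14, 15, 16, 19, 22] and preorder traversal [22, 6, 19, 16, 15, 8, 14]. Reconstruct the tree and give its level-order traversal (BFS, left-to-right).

Inorder:  [6, 8, 14, 15, 16, 19, 22]
Preorder: [22, 6, 19, 16, 15, 8, 14]
Algorithm: preorder visits root first, so consume preorder in order;
for each root, split the current inorder slice at that value into
left-subtree inorder and right-subtree inorder, then recurse.
Recursive splits:
  root=22; inorder splits into left=[6, 8, 14, 15, 16, 19], right=[]
  root=6; inorder splits into left=[], right=[8, 14, 15, 16, 19]
  root=19; inorder splits into left=[8, 14, 15, 16], right=[]
  root=16; inorder splits into left=[8, 14, 15], right=[]
  root=15; inorder splits into left=[8, 14], right=[]
  root=8; inorder splits into left=[], right=[14]
  root=14; inorder splits into left=[], right=[]
Reconstructed level-order: [22, 6, 19, 16, 15, 8, 14]


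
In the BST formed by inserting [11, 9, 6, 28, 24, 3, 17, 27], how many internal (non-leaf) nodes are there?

Tree built from: [11, 9, 6, 28, 24, 3, 17, 27]
Tree (level-order array): [11, 9, 28, 6, None, 24, None, 3, None, 17, 27]
Rule: An internal node has at least one child.
Per-node child counts:
  node 11: 2 child(ren)
  node 9: 1 child(ren)
  node 6: 1 child(ren)
  node 3: 0 child(ren)
  node 28: 1 child(ren)
  node 24: 2 child(ren)
  node 17: 0 child(ren)
  node 27: 0 child(ren)
Matching nodes: [11, 9, 6, 28, 24]
Count of internal (non-leaf) nodes: 5


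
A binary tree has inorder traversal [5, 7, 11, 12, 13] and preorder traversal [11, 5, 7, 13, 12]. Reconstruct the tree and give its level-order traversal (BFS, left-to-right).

Inorder:  [5, 7, 11, 12, 13]
Preorder: [11, 5, 7, 13, 12]
Algorithm: preorder visits root first, so consume preorder in order;
for each root, split the current inorder slice at that value into
left-subtree inorder and right-subtree inorder, then recurse.
Recursive splits:
  root=11; inorder splits into left=[5, 7], right=[12, 13]
  root=5; inorder splits into left=[], right=[7]
  root=7; inorder splits into left=[], right=[]
  root=13; inorder splits into left=[12], right=[]
  root=12; inorder splits into left=[], right=[]
Reconstructed level-order: [11, 5, 13, 7, 12]


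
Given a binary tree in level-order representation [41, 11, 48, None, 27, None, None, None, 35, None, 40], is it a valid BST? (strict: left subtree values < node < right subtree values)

Level-order array: [41, 11, 48, None, 27, None, None, None, 35, None, 40]
Validate using subtree bounds (lo, hi): at each node, require lo < value < hi,
then recurse left with hi=value and right with lo=value.
Preorder trace (stopping at first violation):
  at node 41 with bounds (-inf, +inf): OK
  at node 11 with bounds (-inf, 41): OK
  at node 27 with bounds (11, 41): OK
  at node 35 with bounds (27, 41): OK
  at node 40 with bounds (35, 41): OK
  at node 48 with bounds (41, +inf): OK
No violation found at any node.
Result: Valid BST


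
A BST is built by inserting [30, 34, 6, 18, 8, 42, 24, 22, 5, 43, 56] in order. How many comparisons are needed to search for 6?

Search path for 6: 30 -> 6
Found: True
Comparisons: 2


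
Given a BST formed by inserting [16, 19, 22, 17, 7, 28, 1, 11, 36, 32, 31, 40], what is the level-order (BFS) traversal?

Tree insertion order: [16, 19, 22, 17, 7, 28, 1, 11, 36, 32, 31, 40]
Tree (level-order array): [16, 7, 19, 1, 11, 17, 22, None, None, None, None, None, None, None, 28, None, 36, 32, 40, 31]
BFS from the root, enqueuing left then right child of each popped node:
  queue [16] -> pop 16, enqueue [7, 19], visited so far: [16]
  queue [7, 19] -> pop 7, enqueue [1, 11], visited so far: [16, 7]
  queue [19, 1, 11] -> pop 19, enqueue [17, 22], visited so far: [16, 7, 19]
  queue [1, 11, 17, 22] -> pop 1, enqueue [none], visited so far: [16, 7, 19, 1]
  queue [11, 17, 22] -> pop 11, enqueue [none], visited so far: [16, 7, 19, 1, 11]
  queue [17, 22] -> pop 17, enqueue [none], visited so far: [16, 7, 19, 1, 11, 17]
  queue [22] -> pop 22, enqueue [28], visited so far: [16, 7, 19, 1, 11, 17, 22]
  queue [28] -> pop 28, enqueue [36], visited so far: [16, 7, 19, 1, 11, 17, 22, 28]
  queue [36] -> pop 36, enqueue [32, 40], visited so far: [16, 7, 19, 1, 11, 17, 22, 28, 36]
  queue [32, 40] -> pop 32, enqueue [31], visited so far: [16, 7, 19, 1, 11, 17, 22, 28, 36, 32]
  queue [40, 31] -> pop 40, enqueue [none], visited so far: [16, 7, 19, 1, 11, 17, 22, 28, 36, 32, 40]
  queue [31] -> pop 31, enqueue [none], visited so far: [16, 7, 19, 1, 11, 17, 22, 28, 36, 32, 40, 31]
Result: [16, 7, 19, 1, 11, 17, 22, 28, 36, 32, 40, 31]


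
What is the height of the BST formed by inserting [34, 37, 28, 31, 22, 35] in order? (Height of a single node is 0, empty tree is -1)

Insertion order: [34, 37, 28, 31, 22, 35]
Tree (level-order array): [34, 28, 37, 22, 31, 35]
Compute height bottom-up (empty subtree = -1):
  height(22) = 1 + max(-1, -1) = 0
  height(31) = 1 + max(-1, -1) = 0
  height(28) = 1 + max(0, 0) = 1
  height(35) = 1 + max(-1, -1) = 0
  height(37) = 1 + max(0, -1) = 1
  height(34) = 1 + max(1, 1) = 2
Height = 2


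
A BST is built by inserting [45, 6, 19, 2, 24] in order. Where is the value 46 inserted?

Starting tree (level order): [45, 6, None, 2, 19, None, None, None, 24]
Insertion path: 45
Result: insert 46 as right child of 45
Final tree (level order): [45, 6, 46, 2, 19, None, None, None, None, None, 24]


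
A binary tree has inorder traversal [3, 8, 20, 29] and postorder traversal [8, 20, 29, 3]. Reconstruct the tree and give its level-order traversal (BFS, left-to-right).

Inorder:   [3, 8, 20, 29]
Postorder: [8, 20, 29, 3]
Algorithm: postorder visits root last, so walk postorder right-to-left;
each value is the root of the current inorder slice — split it at that
value, recurse on the right subtree first, then the left.
Recursive splits:
  root=3; inorder splits into left=[], right=[8, 20, 29]
  root=29; inorder splits into left=[8, 20], right=[]
  root=20; inorder splits into left=[8], right=[]
  root=8; inorder splits into left=[], right=[]
Reconstructed level-order: [3, 29, 20, 8]


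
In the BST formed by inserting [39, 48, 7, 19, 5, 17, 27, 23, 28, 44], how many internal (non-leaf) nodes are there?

Tree built from: [39, 48, 7, 19, 5, 17, 27, 23, 28, 44]
Tree (level-order array): [39, 7, 48, 5, 19, 44, None, None, None, 17, 27, None, None, None, None, 23, 28]
Rule: An internal node has at least one child.
Per-node child counts:
  node 39: 2 child(ren)
  node 7: 2 child(ren)
  node 5: 0 child(ren)
  node 19: 2 child(ren)
  node 17: 0 child(ren)
  node 27: 2 child(ren)
  node 23: 0 child(ren)
  node 28: 0 child(ren)
  node 48: 1 child(ren)
  node 44: 0 child(ren)
Matching nodes: [39, 7, 19, 27, 48]
Count of internal (non-leaf) nodes: 5


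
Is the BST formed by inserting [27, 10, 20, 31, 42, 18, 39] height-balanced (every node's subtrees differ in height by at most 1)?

Tree (level-order array): [27, 10, 31, None, 20, None, 42, 18, None, 39]
Definition: a tree is height-balanced if, at every node, |h(left) - h(right)| <= 1 (empty subtree has height -1).
Bottom-up per-node check:
  node 18: h_left=-1, h_right=-1, diff=0 [OK], height=0
  node 20: h_left=0, h_right=-1, diff=1 [OK], height=1
  node 10: h_left=-1, h_right=1, diff=2 [FAIL (|-1-1|=2 > 1)], height=2
  node 39: h_left=-1, h_right=-1, diff=0 [OK], height=0
  node 42: h_left=0, h_right=-1, diff=1 [OK], height=1
  node 31: h_left=-1, h_right=1, diff=2 [FAIL (|-1-1|=2 > 1)], height=2
  node 27: h_left=2, h_right=2, diff=0 [OK], height=3
Node 10 violates the condition: |-1 - 1| = 2 > 1.
Result: Not balanced


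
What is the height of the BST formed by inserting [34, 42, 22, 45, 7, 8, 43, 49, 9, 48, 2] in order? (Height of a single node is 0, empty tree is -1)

Insertion order: [34, 42, 22, 45, 7, 8, 43, 49, 9, 48, 2]
Tree (level-order array): [34, 22, 42, 7, None, None, 45, 2, 8, 43, 49, None, None, None, 9, None, None, 48]
Compute height bottom-up (empty subtree = -1):
  height(2) = 1 + max(-1, -1) = 0
  height(9) = 1 + max(-1, -1) = 0
  height(8) = 1 + max(-1, 0) = 1
  height(7) = 1 + max(0, 1) = 2
  height(22) = 1 + max(2, -1) = 3
  height(43) = 1 + max(-1, -1) = 0
  height(48) = 1 + max(-1, -1) = 0
  height(49) = 1 + max(0, -1) = 1
  height(45) = 1 + max(0, 1) = 2
  height(42) = 1 + max(-1, 2) = 3
  height(34) = 1 + max(3, 3) = 4
Height = 4


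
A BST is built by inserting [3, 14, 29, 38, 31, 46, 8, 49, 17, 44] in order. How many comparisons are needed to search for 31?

Search path for 31: 3 -> 14 -> 29 -> 38 -> 31
Found: True
Comparisons: 5


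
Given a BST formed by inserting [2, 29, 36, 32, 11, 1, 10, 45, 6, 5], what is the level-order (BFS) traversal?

Tree insertion order: [2, 29, 36, 32, 11, 1, 10, 45, 6, 5]
Tree (level-order array): [2, 1, 29, None, None, 11, 36, 10, None, 32, 45, 6, None, None, None, None, None, 5]
BFS from the root, enqueuing left then right child of each popped node:
  queue [2] -> pop 2, enqueue [1, 29], visited so far: [2]
  queue [1, 29] -> pop 1, enqueue [none], visited so far: [2, 1]
  queue [29] -> pop 29, enqueue [11, 36], visited so far: [2, 1, 29]
  queue [11, 36] -> pop 11, enqueue [10], visited so far: [2, 1, 29, 11]
  queue [36, 10] -> pop 36, enqueue [32, 45], visited so far: [2, 1, 29, 11, 36]
  queue [10, 32, 45] -> pop 10, enqueue [6], visited so far: [2, 1, 29, 11, 36, 10]
  queue [32, 45, 6] -> pop 32, enqueue [none], visited so far: [2, 1, 29, 11, 36, 10, 32]
  queue [45, 6] -> pop 45, enqueue [none], visited so far: [2, 1, 29, 11, 36, 10, 32, 45]
  queue [6] -> pop 6, enqueue [5], visited so far: [2, 1, 29, 11, 36, 10, 32, 45, 6]
  queue [5] -> pop 5, enqueue [none], visited so far: [2, 1, 29, 11, 36, 10, 32, 45, 6, 5]
Result: [2, 1, 29, 11, 36, 10, 32, 45, 6, 5]
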